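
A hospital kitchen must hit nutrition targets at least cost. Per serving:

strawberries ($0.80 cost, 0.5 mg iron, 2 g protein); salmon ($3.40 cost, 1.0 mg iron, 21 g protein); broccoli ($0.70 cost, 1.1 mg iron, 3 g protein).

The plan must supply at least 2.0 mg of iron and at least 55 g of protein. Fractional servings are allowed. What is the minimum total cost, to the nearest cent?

A basic optimal solution has at most two foods positive. Try each food alone and each pair with both targets met exactly.
strawberries only: max(2.0/0.5, 55/2) = 27.5 servings → $22.00.
salmon only: max(2.0/1.0, 55/21) = 2.619 servings → $8.90.
broccoli only: max(2.0/1.1, 55/3) = 18.33 servings → $12.83.
strawberries + salmon: intersection lies outside the first quadrant.
strawberries + broccoli: the both-tight solution has a negative serving — not a feasible corner.
salmon + broccoli with both targets exact would need a negative amount; discard.
So the least-cost plan costs $8.90.

$8.90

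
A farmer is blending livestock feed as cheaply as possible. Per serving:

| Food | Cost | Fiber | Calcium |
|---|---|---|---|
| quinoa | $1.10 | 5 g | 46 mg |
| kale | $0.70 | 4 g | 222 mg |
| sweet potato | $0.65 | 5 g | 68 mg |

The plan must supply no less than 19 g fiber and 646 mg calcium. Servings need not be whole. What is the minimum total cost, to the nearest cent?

$2.89

Check every corner: each single food scaled to meet both minima, and each pair solved so both constraints bind.
quinoa only: max(19/5, 646/46) = 14.04 servings → $15.45.
kale only: max(19/4, 646/222) = 4.75 servings → $3.33.
sweet potato only: max(19/5, 646/68) = 9.5 servings → $6.17.
quinoa + kale with both tight: 1.765 servings and 2.544 servings → $3.72.
quinoa + sweet potato: the both-tight solution has a negative serving — not a feasible corner.
kale + sweet potato with both tight: 2.313 servings and 1.95 servings → $2.89.
The minimum over all feasible corners is $2.89.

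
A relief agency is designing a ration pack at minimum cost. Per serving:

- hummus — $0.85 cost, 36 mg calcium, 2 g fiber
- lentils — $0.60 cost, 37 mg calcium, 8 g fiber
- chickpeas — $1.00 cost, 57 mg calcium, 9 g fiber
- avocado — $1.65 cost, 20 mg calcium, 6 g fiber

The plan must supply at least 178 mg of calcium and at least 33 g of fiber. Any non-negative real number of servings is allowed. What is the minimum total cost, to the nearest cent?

hummus only: max(178/36, 33/2) = 16.5 servings → $14.03.
lentils only: max(178/37, 33/8) = 4.811 servings → $2.89.
chickpeas only: max(178/57, 33/9) = 3.667 servings → $3.67.
avocado only: max(178/20, 33/6) = 8.9 servings → $14.69.
hummus + lentils with both tight: 0.9486 servings and 3.888 servings → $3.14.
hummus + chickpeas: the both-tight solution has a negative serving — not a feasible corner.
hummus + avocado with both tight: 2.318 servings and 4.727 servings → $9.77.
lentils + chickpeas with both tight: 2.268 servings and 1.65 servings → $3.01.
lentils + avocado: the both-tight solution has a negative serving — not a feasible corner.
chickpeas + avocado with both tight: 2.519 servings and 1.722 servings → $5.36.
Cheapest feasible corner: $2.89.

$2.89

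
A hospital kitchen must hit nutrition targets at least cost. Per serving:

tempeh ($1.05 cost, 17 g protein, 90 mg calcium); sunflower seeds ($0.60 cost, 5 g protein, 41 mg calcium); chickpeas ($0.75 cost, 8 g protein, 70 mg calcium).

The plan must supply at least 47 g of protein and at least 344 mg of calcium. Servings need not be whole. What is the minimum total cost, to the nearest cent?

tempeh only: max(47/17, 344/90) = 3.822 servings → $4.01.
sunflower seeds only: max(47/5, 344/41) = 9.4 servings → $5.64.
chickpeas only: max(47/8, 344/70) = 5.875 servings → $4.41.
tempeh + sunflower seeds with both tight: 0.8381 servings and 6.551 servings → $4.81.
tempeh + chickpeas with both tight: 1.145 servings and 3.443 servings → $3.78.
sunflower seeds + chickpeas with both targets exact would need a negative amount; discard.
The minimum over all feasible corners is $3.78.

$3.78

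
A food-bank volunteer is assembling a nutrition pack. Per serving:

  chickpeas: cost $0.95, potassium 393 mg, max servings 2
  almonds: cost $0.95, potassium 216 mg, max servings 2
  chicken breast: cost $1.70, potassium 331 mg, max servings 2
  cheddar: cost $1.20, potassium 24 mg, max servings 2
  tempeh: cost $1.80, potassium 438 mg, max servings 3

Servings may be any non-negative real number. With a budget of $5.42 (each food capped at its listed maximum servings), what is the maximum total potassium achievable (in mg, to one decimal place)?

Potassium per dollar: chickpeas 413.7, tempeh 243.3, almonds 227.4, chicken breast 194.7, cheddar 20.
Take 2 servings of chickpeas: spends $1.90, +786.0 mg potassium (running total 786.0 mg).
Take 1.956 servings of tempeh: spends $3.52, +856.5 mg potassium (running total 1642.5 mg).
Greedy by best ratio exhausts the cost allowance optimally: 1642.5 mg.

1642.5 mg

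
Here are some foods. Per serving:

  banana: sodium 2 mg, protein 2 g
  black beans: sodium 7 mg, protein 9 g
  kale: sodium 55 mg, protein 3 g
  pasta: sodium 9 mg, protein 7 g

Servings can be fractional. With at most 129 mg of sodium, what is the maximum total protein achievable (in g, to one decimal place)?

Protein per mg sodium: black beans 1.286, banana 1, pasta 0.7778, kale 0.05455.
With no serving limits, spend the whole sodium allowance on black beans: 129 mg / 7 mg × 9 g = 165.9 g.

165.9 g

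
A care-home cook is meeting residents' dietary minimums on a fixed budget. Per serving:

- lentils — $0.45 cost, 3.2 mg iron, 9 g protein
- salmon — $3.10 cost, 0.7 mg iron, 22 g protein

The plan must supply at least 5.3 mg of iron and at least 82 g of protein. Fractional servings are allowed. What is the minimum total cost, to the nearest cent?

For a min-cost LP with two ≥-constraints, a basic feasible solution has at most two positive variables.
lentils only: max(5.3/3.2, 82/9) = 9.111 servings → $4.10.
salmon only: max(5.3/0.7, 82/22) = 7.571 servings → $23.47.
lentils + salmon with both tight: 0.9236 servings and 3.349 servings → $10.80.
So the least-cost plan costs $4.10.

$4.10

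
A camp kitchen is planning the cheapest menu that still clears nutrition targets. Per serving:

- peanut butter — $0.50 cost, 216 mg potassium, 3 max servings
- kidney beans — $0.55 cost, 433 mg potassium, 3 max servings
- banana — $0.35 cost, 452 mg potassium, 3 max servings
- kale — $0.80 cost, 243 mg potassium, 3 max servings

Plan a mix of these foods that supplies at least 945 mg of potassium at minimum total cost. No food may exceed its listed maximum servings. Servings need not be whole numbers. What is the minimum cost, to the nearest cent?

$0.73

Cost per mg of potassium: banana $0.0008, kidney beans $0.0013, peanut butter $0.0023, kale $0.0033.
Take 2.091 servings of banana: +945.0 mg potassium for $0.73 (total $0.73, still need 0.0 mg).
Greedy by cheapest-per-mg is optimal for a single linear constraint, so the minimum cost is $0.73.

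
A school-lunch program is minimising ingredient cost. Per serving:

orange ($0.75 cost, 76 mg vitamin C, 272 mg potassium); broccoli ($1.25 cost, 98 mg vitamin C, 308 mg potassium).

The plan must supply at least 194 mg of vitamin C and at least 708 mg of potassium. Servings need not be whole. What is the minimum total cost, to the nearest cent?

Compare the cost at each extreme point of the feasible region.
orange only: max(194/76, 708/272) = 2.603 servings → $1.95.
broccoli only: max(194/98, 708/308) = 2.299 servings → $2.87.
orange + broccoli with both targets exact would need a negative amount; discard.
Cheapest feasible corner: $1.95.

$1.95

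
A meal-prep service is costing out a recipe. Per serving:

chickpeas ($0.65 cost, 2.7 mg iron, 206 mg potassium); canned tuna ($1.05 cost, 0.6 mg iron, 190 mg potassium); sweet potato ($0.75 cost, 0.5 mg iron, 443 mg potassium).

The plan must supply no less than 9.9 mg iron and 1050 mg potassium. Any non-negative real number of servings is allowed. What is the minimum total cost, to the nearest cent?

$2.84

With two linear requirements the optimum uses one or two foods; enumerate the corners.
chickpeas only: max(9.9/2.7, 1050/206) = 5.097 servings → $3.31.
canned tuna only: max(9.9/0.6, 1050/190) = 16.5 servings → $17.32.
sweet potato only: max(9.9/0.5, 1050/443) = 19.8 servings → $14.85.
chickpeas + canned tuna with both tight: 3.213 servings and 2.043 servings → $4.23.
chickpeas + sweet potato with both tight: 3.532 servings and 0.7278 servings → $2.84.
canned tuna + sweet potato: intersection lies outside the first quadrant.
So the least-cost plan costs $2.84.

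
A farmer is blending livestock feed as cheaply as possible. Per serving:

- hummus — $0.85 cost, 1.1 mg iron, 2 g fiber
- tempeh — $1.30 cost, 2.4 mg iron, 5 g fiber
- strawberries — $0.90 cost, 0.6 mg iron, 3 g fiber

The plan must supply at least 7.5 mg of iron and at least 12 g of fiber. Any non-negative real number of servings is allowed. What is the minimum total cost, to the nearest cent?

Compare the cost at each extreme point of the feasible region.
hummus only: max(7.5/1.1, 12/2) = 6.818 servings → $5.80.
tempeh only: max(7.5/2.4, 12/5) = 3.125 servings → $4.06.
strawberries only: max(7.5/0.6, 12/3) = 12.5 servings → $11.25.
hummus + tempeh: the both-tight solution has a negative serving — not a feasible corner.
hummus + strawberries: the both-tight solution has a negative serving — not a feasible corner.
tempeh + strawberries with both targets exact would need a negative amount; discard.
Cheapest feasible corner: $4.06.

$4.06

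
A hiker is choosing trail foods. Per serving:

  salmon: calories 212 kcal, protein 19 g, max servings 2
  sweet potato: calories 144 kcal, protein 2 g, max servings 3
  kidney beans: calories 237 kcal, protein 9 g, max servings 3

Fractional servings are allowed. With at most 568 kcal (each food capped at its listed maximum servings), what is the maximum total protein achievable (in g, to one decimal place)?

Protein per kcal: salmon 0.08962, kidney beans 0.03797, sweet potato 0.01389.
Take 2 servings of salmon: uses 424 kcal, +38.0 g protein (running total 38.0 g).
Take 0.6076 servings of kidney beans: uses 144 kcal, +5.5 g protein (running total 43.5 g).
Greedy by best ratio exhausts the calories allowance optimally: 43.5 g.

43.5 g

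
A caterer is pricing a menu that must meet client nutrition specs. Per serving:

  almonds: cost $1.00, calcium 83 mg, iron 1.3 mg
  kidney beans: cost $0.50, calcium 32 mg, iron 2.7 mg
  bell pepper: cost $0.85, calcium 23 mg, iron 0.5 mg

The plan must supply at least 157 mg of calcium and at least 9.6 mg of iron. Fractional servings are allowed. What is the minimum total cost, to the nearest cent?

$2.26

almonds only: max(157/83, 9.6/1.3) = 7.385 servings → $7.38.
kidney beans only: max(157/32, 9.6/2.7) = 4.906 servings → $2.45.
bell pepper only: max(157/23, 9.6/0.5) = 19.2 servings → $16.32.
almonds + kidney beans with both tight: 0.6395 servings and 3.248 servings → $2.26.
almonds + bell pepper with both targets exact would need a negative amount; discard.
kidney beans + bell pepper with both tight: 3.087 servings and 2.531 servings → $3.70.
The minimum over all feasible corners is $2.26.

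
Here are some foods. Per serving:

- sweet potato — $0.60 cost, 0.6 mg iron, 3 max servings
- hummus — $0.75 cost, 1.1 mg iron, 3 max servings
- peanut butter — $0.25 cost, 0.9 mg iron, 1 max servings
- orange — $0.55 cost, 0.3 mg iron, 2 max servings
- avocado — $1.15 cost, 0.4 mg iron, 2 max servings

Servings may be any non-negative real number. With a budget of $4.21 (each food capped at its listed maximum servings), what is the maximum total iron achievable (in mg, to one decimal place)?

Iron per dollar: peanut butter 3.6, hummus 1.467, sweet potato 1, orange 0.5455, avocado 0.3478.
Take 1 serving of peanut butter: spends $0.25, +0.9 mg iron (running total 0.9 mg).
Take 3 servings of hummus: spends $2.25, +3.3 mg iron (running total 4.2 mg).
Take 2.85 servings of sweet potato: spends $1.71, +1.7 mg iron (running total 5.9 mg).
Greedy by best ratio exhausts the cost allowance optimally: 5.9 mg.

5.9 mg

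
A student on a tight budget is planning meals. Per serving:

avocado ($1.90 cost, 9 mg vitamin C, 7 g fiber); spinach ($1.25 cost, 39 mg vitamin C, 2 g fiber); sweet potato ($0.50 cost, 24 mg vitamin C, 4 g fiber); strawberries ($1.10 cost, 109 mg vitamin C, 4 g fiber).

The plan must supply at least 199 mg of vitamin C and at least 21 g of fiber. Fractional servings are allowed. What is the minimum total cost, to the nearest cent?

$3.14

Check every corner: each single food scaled to meet both minima, and each pair solved so both constraints bind.
avocado only: max(199/9, 21/7) = 22.11 servings → $42.01.
spinach only: max(199/39, 21/2) = 10.5 servings → $13.12.
sweet potato only: max(199/24, 21/4) = 8.292 servings → $4.15.
strawberries only: max(199/109, 21/4) = 5.25 servings → $5.78.
avocado + spinach with both tight: 1.651 servings and 4.722 servings → $9.04.
avocado + sweet potato: the both-tight solution has a negative serving — not a feasible corner.
avocado + strawberries with both tight: 2.054 servings and 1.656 servings → $5.72.
spinach + sweet potato with both tight: 2.704 servings and 3.898 servings → $5.33.
spinach + strawberries: the both-tight solution has a negative serving — not a feasible corner.
sweet potato + strawberries with both tight: 4.391 servings and 0.8588 servings → $3.14.
The minimum over all feasible corners is $3.14.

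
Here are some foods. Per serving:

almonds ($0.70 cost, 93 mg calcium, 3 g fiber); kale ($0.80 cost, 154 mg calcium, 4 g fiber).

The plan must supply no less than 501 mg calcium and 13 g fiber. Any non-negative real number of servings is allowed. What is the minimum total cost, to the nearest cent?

almonds only: max(501/93, 13/3) = 5.387 servings → $3.77.
kale only: max(501/154, 13/4) = 3.253 servings → $2.60.
almonds + kale with both targets exact would need a negative amount; discard.
So the least-cost plan costs $2.60.

$2.60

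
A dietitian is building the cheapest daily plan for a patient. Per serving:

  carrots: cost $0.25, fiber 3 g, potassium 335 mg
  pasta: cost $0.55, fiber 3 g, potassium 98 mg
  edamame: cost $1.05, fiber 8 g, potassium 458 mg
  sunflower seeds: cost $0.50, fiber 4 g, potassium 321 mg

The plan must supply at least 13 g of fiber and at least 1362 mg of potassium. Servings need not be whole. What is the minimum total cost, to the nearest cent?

$1.08

Minimising a linear cost over {fiber ≥ 13, potassium ≥ 1362, servings ≥ 0} — the optimum is at a vertex, using one or two foods.
carrots only: max(13/3, 1362/335) = 4.333 servings → $1.08.
pasta only: max(13/3, 1362/98) = 13.9 servings → $7.64.
edamame only: max(13/8, 1362/458) = 2.974 servings → $3.12.
sunflower seeds only: max(13/4, 1362/321) = 4.243 servings → $2.12.
carrots + pasta with both tight: 3.955 servings and 0.3783 servings → $1.20.
carrots + edamame with both tight: 3.784 servings and 0.206 servings → $1.16.
carrots + sunflower seeds with both tight: 3.382 servings and 0.7135 servings → $1.20.
pasta + edamame: intersection lies outside the first quadrant.
pasta + sunflower seeds: intersection lies outside the first quadrant.
edamame + sunflower seeds: the both-tight solution has a negative serving — not a feasible corner.
So the least-cost plan costs $1.08.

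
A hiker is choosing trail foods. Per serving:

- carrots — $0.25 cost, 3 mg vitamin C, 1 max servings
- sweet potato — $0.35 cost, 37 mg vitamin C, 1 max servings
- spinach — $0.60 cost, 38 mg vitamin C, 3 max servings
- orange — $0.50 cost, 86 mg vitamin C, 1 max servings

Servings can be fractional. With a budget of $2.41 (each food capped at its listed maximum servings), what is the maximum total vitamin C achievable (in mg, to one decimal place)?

Vitamin C per dollar: orange 172, sweet potato 105.7, spinach 63.33, carrots 12.
Take 1 serving of orange: spends $0.50, +86.0 mg vitamin C (running total 86.0 mg).
Take 1 serving of sweet potato: spends $0.35, +37.0 mg vitamin C (running total 123.0 mg).
Take 2.6 servings of spinach: spends $1.56, +98.8 mg vitamin C (running total 221.8 mg).
Greedy by best ratio exhausts the cost allowance optimally: 221.8 mg.

221.8 mg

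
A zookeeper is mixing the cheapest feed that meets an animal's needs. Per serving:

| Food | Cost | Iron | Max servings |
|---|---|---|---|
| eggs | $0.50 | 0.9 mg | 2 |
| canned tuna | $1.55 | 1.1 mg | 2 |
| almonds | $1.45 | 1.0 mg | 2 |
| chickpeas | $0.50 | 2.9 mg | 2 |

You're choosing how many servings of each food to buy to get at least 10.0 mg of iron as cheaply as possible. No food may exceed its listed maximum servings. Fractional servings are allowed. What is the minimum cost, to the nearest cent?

$5.39

Cost per mg of iron: chickpeas $0.1724, eggs $0.5556, canned tuna $1.4091, almonds $1.4500.
Take 2 servings of chickpeas: +5.8 mg iron for $1.00 (total $1.00, still need 4.2 mg).
Take 2 servings of eggs: +1.8 mg iron for $1.00 (total $2.00, still need 2.4 mg).
Take 2 servings of canned tuna: +2.2 mg iron for $3.10 (total $5.10, still need 0.2 mg).
Take 0.2 servings of almonds: +0.2 mg iron for $0.29 (total $5.39, still need 0.0 mg).
Filling from the cheapest source first is optimal under one linear minimum: $5.39.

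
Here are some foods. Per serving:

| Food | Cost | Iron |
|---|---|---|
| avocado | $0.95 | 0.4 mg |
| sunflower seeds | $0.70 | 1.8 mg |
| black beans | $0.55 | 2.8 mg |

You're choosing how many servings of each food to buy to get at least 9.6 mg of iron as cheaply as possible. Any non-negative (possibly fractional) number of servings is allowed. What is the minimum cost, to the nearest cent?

Cost per mg of iron: black beans $0.1964, sunflower seeds $0.3889, avocado $2.3750.
With no serving limits, use only black beans: 9.6 mg / 2.8 mg = 3.429 servings × $0.55 = $1.89.

$1.89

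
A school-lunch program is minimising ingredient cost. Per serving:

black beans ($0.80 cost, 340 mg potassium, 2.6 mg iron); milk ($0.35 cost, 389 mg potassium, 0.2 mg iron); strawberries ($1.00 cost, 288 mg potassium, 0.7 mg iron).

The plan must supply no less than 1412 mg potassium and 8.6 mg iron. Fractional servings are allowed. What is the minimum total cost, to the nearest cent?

$2.87

Compare the cost at each extreme point of the feasible region.
black beans only: max(1412/340, 8.6/2.6) = 4.153 servings → $3.32.
milk only: max(1412/389, 8.6/0.2) = 43 servings → $15.05.
strawberries only: max(1412/288, 8.6/0.7) = 12.29 servings → $12.29.
black beans + milk with both tight: 3.247 servings and 0.792 servings → $2.87.
black beans + strawberries with both tight: 2.914 servings and 1.463 servings → $3.79.
milk + strawberries: intersection lies outside the first quadrant.
Cheapest feasible corner: $2.87.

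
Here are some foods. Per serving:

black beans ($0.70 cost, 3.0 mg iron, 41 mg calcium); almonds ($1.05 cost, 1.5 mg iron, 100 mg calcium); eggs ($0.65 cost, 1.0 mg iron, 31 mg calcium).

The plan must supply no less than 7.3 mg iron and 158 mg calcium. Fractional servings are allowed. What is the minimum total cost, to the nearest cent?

Check every corner: each single food scaled to meet both minima, and each pair solved so both constraints bind.
black beans only: max(7.3/3.0, 158/41) = 3.854 servings → $2.70.
almonds only: max(7.3/1.5, 158/100) = 4.867 servings → $5.11.
eggs only: max(7.3/1.0, 158/31) = 7.3 servings → $4.75.
black beans + almonds with both tight: 2.067 servings and 0.7325 servings → $2.22.
black beans + eggs with both tight: 1.313 servings and 3.36 servings → $3.10.
almonds + eggs with both targets exact would need a negative amount; discard.
Cheapest feasible corner: $2.22.

$2.22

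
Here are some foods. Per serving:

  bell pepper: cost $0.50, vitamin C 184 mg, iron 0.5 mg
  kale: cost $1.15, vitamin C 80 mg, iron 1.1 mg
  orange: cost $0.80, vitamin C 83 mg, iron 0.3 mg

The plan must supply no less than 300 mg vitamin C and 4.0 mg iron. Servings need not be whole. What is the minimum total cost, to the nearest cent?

$4.00

With two linear requirements the optimum uses one or two foods; enumerate the corners.
bell pepper only: max(300/184, 4.0/0.5) = 8 servings → $4.00.
kale only: max(300/80, 4.0/1.1) = 3.75 servings → $4.31.
orange only: max(300/83, 4.0/0.3) = 13.33 servings → $10.67.
bell pepper + kale with both tight: 0.06158 servings and 3.608 servings → $4.18.
bell pepper + orange with both targets exact would need a negative amount; discard.
kale + orange with both tight: 3.596 servings and 0.1486 servings → $4.25.
The minimum over all feasible corners is $4.00.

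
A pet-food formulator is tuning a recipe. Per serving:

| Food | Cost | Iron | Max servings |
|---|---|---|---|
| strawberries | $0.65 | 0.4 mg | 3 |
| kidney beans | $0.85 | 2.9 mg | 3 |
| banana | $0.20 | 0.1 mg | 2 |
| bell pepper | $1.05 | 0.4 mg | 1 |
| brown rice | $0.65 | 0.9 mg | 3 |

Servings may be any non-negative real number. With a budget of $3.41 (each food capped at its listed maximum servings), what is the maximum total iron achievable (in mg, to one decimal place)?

9.9 mg

Iron per dollar: kidney beans 3.412, brown rice 1.385, strawberries 0.6154, banana 0.5, bell pepper 0.381.
Take 3 servings of kidney beans: spends $2.55, +8.7 mg iron (running total 8.7 mg).
Take 1.323 servings of brown rice: spends $0.86, +1.2 mg iron (running total 9.9 mg).
Filling greedily by iron-per-dollar is optimal for one linear limit, giving 9.9 mg.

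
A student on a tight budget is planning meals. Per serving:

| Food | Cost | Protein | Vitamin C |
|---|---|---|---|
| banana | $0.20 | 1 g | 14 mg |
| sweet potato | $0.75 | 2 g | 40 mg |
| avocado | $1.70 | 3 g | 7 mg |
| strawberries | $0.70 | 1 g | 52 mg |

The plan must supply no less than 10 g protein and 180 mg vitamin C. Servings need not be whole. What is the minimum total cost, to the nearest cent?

$2.53

An LP optimum is at a vertex; with two nutrient constraints at most two foods are used. Check each candidate.
banana only: max(10/1, 180/14) = 12.86 servings → $2.57.
sweet potato only: max(10/2, 180/40) = 5 servings → $3.75.
avocado only: max(10/3, 180/7) = 25.71 servings → $43.71.
strawberries only: max(10/1, 180/52) = 10 servings → $7.00.
banana + sweet potato with both tight: 3.333 servings and 3.333 servings → $3.17.
banana + avocado: intersection lies outside the first quadrant.
banana + strawberries with both tight: 8.947 servings and 1.053 servings → $2.53.
sweet potato + avocado with both tight: 4.434 servings and 0.3774 servings → $3.97.
sweet potato + strawberries: the both-tight solution has a negative serving — not a feasible corner.
avocado + strawberries with both tight: 2.282 servings and 3.154 servings → $6.09.
Cheapest feasible corner: $2.53.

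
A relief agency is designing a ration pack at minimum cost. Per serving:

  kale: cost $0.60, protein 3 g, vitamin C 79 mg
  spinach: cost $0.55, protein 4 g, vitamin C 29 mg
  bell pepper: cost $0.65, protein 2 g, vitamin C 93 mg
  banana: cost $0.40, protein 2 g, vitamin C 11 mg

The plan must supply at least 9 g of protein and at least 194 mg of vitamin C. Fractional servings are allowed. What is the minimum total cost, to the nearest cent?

At the optimum either one food covers both requirements or two foods hit both targets exactly; no other combination can be cheaper.
kale only: max(9/3, 194/79) = 3 servings → $1.80.
spinach only: max(9/4, 194/29) = 6.69 servings → $3.68.
bell pepper only: max(9/2, 194/93) = 4.5 servings → $2.92.
banana only: max(9/2, 194/11) = 17.64 servings → $7.05.
kale + spinach with both tight: 2.249 servings and 0.5633 servings → $1.66.
kale + bell pepper: intersection lies outside the first quadrant.
kale + banana with both tight: 2.312 servings and 1.032 servings → $1.80.
spinach + bell pepper with both tight: 1.43 servings and 1.64 servings → $1.85.
spinach + banana: the both-tight solution has a negative serving — not a feasible corner.
bell pepper + banana with both tight: 1.762 servings and 2.738 servings → $2.24.
The minimum over all feasible corners is $1.66.

$1.66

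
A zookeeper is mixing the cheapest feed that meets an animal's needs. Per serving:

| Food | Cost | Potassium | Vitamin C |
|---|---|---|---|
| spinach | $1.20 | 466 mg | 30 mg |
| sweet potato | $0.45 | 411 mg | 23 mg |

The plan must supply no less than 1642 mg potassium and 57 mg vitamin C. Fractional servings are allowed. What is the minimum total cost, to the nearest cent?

$1.80

At the optimum either one food covers both requirements or two foods hit both targets exactly; no other combination can be cheaper.
spinach only: max(1642/466, 57/30) = 3.524 servings → $4.23.
sweet potato only: max(1642/411, 57/23) = 3.995 servings → $1.80.
spinach + sweet potato: the both-tight solution has a negative serving — not a feasible corner.
The minimum over all feasible corners is $1.80.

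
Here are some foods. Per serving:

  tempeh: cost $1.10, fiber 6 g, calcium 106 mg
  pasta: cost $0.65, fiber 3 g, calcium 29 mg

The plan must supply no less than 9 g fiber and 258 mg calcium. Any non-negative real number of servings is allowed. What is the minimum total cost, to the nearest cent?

$2.68

Check every corner: each single food scaled to meet both minima, and each pair solved so both constraints bind.
tempeh only: max(9/6, 258/106) = 2.434 servings → $2.68.
pasta only: max(9/3, 258/29) = 8.897 servings → $5.78.
tempeh + pasta: intersection lies outside the first quadrant.
Cheapest feasible corner: $2.68.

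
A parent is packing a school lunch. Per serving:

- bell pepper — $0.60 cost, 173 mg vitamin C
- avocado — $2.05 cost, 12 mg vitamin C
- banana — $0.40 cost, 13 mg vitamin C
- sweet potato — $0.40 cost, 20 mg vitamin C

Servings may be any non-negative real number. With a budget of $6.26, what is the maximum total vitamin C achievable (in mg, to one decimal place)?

Vitamin C per dollar: bell pepper 288.3, sweet potato 50, banana 32.5, avocado 5.854.
With no serving limits, spend the whole cost allowance on bell pepper: $6.26 / $0.60 × 173 mg = 1805.0 mg.

1805.0 mg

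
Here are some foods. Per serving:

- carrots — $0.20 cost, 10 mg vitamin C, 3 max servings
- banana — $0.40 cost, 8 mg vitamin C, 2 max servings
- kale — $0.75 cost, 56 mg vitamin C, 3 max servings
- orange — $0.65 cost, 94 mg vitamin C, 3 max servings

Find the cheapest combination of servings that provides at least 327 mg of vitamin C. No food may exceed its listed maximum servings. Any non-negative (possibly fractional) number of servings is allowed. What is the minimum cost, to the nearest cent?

$2.55

Cost per mg of vitamin C: orange $0.0069, kale $0.0134, carrots $0.0200, banana $0.0500.
Take 3 servings of orange: +282.0 mg vitamin C for $1.95 (total $1.95, still need 45.0 mg).
Take 0.8036 servings of kale: +45.0 mg vitamin C for $0.60 (total $2.55, still need 0.0 mg).
Filling from the cheapest source first is optimal under one linear minimum: $2.55.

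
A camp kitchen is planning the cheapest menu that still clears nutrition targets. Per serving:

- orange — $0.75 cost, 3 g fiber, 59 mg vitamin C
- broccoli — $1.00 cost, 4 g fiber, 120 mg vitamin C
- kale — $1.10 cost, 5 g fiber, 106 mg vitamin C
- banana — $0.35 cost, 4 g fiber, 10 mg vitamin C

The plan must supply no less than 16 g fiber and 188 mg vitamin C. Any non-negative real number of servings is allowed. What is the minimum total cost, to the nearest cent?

The cheapest plan sits at a corner of the feasible region — with two constraints it uses at most two foods.
orange only: max(16/3, 188/59) = 5.333 servings → $4.00.
broccoli only: max(16/4, 188/120) = 4 servings → $4.00.
kale only: max(16/5, 188/106) = 3.2 servings → $3.52.
banana only: max(16/4, 188/10) = 18.8 servings → $6.58.
orange + broccoli: the both-tight solution has a negative serving — not a feasible corner.
orange + kale: intersection lies outside the first quadrant.
orange + banana with both tight: 2.874 servings and 1.845 servings → $2.80.
broccoli + kale with both targets exact would need a negative amount; discard.
broccoli + banana with both tight: 1.345 servings and 2.655 servings → $2.27.
kale + banana with both tight: 1.583 servings and 2.021 servings → $2.45.
The minimum over all feasible corners is $2.27.

$2.27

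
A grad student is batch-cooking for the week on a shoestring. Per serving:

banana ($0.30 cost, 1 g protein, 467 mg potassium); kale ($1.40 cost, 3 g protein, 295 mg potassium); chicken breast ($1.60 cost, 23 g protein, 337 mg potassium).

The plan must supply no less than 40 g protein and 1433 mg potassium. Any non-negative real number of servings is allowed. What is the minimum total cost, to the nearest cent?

$3.21

At the optimum either one food covers both requirements or two foods hit both targets exactly; no other combination can be cheaper.
banana only: max(40/1, 1433/467) = 40 servings → $12.00.
kale only: max(40/3, 1433/295) = 13.33 servings → $18.67.
chicken breast only: max(40/23, 1433/337) = 4.252 servings → $6.80.
banana + kale with both targets exact would need a negative amount; discard.
banana + chicken breast with both tight: 1.872 servings and 1.658 servings → $3.21.
kale + chicken breast with both tight: 3.374 servings and 1.299 servings → $6.80.
So the least-cost plan costs $3.21.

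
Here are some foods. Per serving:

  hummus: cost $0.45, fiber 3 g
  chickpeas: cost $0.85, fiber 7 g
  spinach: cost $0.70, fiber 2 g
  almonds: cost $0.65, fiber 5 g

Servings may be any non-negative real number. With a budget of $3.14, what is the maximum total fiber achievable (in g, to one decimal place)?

25.9 g

Fiber per dollar: chickpeas 8.235, almonds 7.692, hummus 6.667, spinach 2.857.
With no serving limits, spend the whole cost allowance on chickpeas: $3.14 / $0.85 × 7 g = 25.9 g.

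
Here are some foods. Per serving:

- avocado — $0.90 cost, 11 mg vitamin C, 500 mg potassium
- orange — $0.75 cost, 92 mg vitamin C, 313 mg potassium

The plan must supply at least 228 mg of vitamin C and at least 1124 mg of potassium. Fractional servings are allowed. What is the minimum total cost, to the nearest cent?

$2.47

This is a tiny linear program; its minimum lies at a vertex of the feasible set. List the vertices and price them.
avocado only: max(228/11, 1124/500) = 20.73 servings → $18.65.
orange only: max(228/92, 1124/313) = 3.591 servings → $2.69.
avocado + orange with both tight: 0.753 servings and 2.388 servings → $2.47.
So the least-cost plan costs $2.47.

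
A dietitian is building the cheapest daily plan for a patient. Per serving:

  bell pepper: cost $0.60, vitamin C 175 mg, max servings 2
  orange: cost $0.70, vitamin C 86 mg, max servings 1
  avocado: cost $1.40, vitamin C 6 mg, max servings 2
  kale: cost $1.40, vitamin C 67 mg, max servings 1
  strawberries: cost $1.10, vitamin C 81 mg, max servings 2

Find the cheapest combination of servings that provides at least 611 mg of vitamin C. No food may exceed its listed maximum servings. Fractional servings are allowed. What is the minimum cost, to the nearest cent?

Cost per mg of vitamin C: bell pepper $0.0034, orange $0.0081, strawberries $0.0136, kale $0.0209, avocado $0.2333.
Take 2 servings of bell pepper: +350.0 mg vitamin C for $1.20 (total $1.20, still need 261.0 mg).
Take 1 serving of orange: +86.0 mg vitamin C for $0.70 (total $1.90, still need 175.0 mg).
Take 2 servings of strawberries: +162.0 mg vitamin C for $2.20 (total $4.10, still need 13.0 mg).
Take 0.194 servings of kale: +13.0 mg vitamin C for $0.27 (total $4.37, still need 0.0 mg).
Filling from the cheapest source first is optimal under one linear minimum: $4.37.

$4.37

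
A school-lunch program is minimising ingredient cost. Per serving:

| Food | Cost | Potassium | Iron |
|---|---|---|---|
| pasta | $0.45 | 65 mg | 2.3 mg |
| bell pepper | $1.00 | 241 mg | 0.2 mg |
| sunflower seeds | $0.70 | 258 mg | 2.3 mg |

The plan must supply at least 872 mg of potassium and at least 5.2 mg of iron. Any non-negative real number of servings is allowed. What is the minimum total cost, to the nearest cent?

$2.37

Minimising a linear cost over {potassium ≥ 872, iron ≥ 5.2, servings ≥ 0} — the optimum is at a vertex, using one or two foods.
pasta only: max(872/65, 5.2/2.3) = 13.42 servings → $6.04.
bell pepper only: max(872/241, 5.2/0.2) = 26 servings → $26.00.
sunflower seeds only: max(872/258, 5.2/2.3) = 3.38 servings → $2.37.
pasta + bell pepper with both tight: 1.993 servings and 3.081 servings → $3.98.
pasta + sunflower seeds: intersection lies outside the first quadrant.
bell pepper + sunflower seeds with both tight: 1.321 servings and 2.146 servings → $2.82.
So the least-cost plan costs $2.37.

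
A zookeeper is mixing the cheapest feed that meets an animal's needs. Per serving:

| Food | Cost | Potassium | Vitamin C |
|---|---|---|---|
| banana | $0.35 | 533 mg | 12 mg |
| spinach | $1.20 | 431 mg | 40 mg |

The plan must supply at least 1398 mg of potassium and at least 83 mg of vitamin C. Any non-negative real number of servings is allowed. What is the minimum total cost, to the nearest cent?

A basic optimal solution has at most two foods positive. Try each food alone and each pair with both targets met exactly.
banana only: max(1398/533, 83/12) = 6.917 servings → $2.42.
spinach only: max(1398/431, 83/40) = 3.244 servings → $3.89.
banana + spinach with both tight: 1.248 servings and 1.701 servings → $2.48.
The minimum over all feasible corners is $2.42.

$2.42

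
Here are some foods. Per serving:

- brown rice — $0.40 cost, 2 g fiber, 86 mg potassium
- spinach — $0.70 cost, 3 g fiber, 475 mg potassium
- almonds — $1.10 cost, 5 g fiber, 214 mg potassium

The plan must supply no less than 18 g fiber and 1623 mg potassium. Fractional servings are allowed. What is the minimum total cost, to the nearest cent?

A basic optimal solution has at most two foods positive. Try each food alone and each pair with both targets met exactly.
brown rice only: max(18/2, 1623/86) = 18.87 servings → $7.55.
spinach only: max(18/3, 1623/475) = 6 servings → $4.20.
almonds only: max(18/5, 1623/214) = 7.584 servings → $8.34.
brown rice + spinach with both tight: 5.319 servings and 2.454 servings → $3.85.
brown rice + almonds: intersection lies outside the first quadrant.
spinach + almonds with both tight: 2.46 servings and 2.124 servings → $4.06.
Cheapest feasible corner: $3.85.

$3.85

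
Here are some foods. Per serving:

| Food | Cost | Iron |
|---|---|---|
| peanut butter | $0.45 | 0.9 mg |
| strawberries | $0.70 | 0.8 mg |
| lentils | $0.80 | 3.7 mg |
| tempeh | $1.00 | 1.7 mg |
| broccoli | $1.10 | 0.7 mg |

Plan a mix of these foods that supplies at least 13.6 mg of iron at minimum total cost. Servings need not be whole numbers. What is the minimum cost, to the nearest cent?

$2.94

Cost per mg of iron: lentils $0.2162, peanut butter $0.5000, tempeh $0.5882, strawberries $0.8750, broccoli $1.5714.
With no serving limits, use only lentils: 13.6 mg / 3.7 mg = 3.676 servings × $0.80 = $2.94.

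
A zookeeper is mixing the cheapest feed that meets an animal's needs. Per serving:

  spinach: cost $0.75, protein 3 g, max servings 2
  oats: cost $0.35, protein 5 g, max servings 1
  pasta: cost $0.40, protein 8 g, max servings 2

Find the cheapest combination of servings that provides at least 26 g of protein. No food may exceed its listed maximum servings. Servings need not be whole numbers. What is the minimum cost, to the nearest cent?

$2.40

Cost per g of protein: pasta $0.0500, oats $0.0700, spinach $0.2500.
Take 2 servings of pasta: +16.0 g protein for $0.80 (total $0.80, still need 10.0 g).
Take 1 serving of oats: +5.0 g protein for $0.35 (total $1.15, still need 5.0 g).
Take 1.667 servings of spinach: +5.0 g protein for $1.25 (total $2.40, still need 0.0 g).
Filling from the cheapest source first is optimal under one linear minimum: $2.40.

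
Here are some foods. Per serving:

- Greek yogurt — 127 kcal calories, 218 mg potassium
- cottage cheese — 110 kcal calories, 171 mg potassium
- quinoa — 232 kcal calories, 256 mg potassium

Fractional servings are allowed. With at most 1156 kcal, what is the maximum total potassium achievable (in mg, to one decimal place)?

Potassium per kcal: Greek yogurt 1.717, cottage cheese 1.555, quinoa 1.103.
With no serving limits, spend the whole calories allowance on Greek yogurt: 1156 kcal / 127 kcal × 218 mg = 1984.3 mg.

1984.3 mg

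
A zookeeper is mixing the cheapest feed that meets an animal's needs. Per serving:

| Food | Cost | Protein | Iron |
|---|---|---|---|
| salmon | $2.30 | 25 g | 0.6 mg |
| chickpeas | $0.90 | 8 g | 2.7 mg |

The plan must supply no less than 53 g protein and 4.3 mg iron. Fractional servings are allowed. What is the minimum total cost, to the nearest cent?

At the optimum either one food covers both requirements or two foods hit both targets exactly; no other combination can be cheaper.
salmon only: max(53/25, 4.3/0.6) = 7.167 servings → $16.48.
chickpeas only: max(53/8, 4.3/2.7) = 6.625 servings → $5.96.
salmon + chickpeas with both tight: 1.734 servings and 1.207 servings → $5.07.
The minimum over all feasible corners is $5.07.

$5.07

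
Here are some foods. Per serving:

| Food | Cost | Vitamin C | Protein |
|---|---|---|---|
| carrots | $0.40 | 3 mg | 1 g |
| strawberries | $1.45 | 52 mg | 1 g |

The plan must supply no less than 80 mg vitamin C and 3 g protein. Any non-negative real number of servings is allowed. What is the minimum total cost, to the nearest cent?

The cheapest plan sits at a corner of the feasible region — with two constraints it uses at most two foods.
carrots only: max(80/3, 3/1) = 26.67 servings → $10.67.
strawberries only: max(80/52, 3/1) = 3 servings → $4.35.
carrots + strawberries with both tight: 1.551 servings and 1.449 servings → $2.72.
So the least-cost plan costs $2.72.

$2.72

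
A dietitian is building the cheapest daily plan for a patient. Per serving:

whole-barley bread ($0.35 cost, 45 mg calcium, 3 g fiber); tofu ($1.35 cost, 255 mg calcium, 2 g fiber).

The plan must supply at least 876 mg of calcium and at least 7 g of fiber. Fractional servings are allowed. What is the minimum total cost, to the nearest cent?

$4.64

This is a tiny linear program; its minimum lies at a vertex of the feasible set. List the vertices and price them.
whole-barley bread only: max(876/45, 7/3) = 19.47 servings → $6.81.
tofu only: max(876/255, 7/2) = 3.5 servings → $4.72.
whole-barley bread + tofu with both tight: 0.04889 servings and 3.427 servings → $4.64.
So the least-cost plan costs $4.64.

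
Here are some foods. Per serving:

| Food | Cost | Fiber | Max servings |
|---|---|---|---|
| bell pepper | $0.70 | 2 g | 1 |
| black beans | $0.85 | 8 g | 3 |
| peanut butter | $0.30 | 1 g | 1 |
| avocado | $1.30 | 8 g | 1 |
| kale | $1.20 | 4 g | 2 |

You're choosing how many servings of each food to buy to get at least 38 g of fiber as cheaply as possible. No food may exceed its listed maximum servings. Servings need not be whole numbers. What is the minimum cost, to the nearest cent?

$5.65

Cost per g of fiber: black beans $0.1062, avocado $0.1625, peanut butter $0.3000, kale $0.3000, bell pepper $0.3500.
Take 3 servings of black beans: +24.0 g fiber for $2.55 (total $2.55, still need 14.0 g).
Take 1 serving of avocado: +8.0 g fiber for $1.30 (total $3.85, still need 6.0 g).
Take 1 serving of peanut butter: +1.0 g fiber for $0.30 (total $4.15, still need 5.0 g).
Take 1.25 servings of kale: +5.0 g fiber for $1.50 (total $5.65, still need 0.0 g).
Filling from the cheapest source first is optimal under one linear minimum: $5.65.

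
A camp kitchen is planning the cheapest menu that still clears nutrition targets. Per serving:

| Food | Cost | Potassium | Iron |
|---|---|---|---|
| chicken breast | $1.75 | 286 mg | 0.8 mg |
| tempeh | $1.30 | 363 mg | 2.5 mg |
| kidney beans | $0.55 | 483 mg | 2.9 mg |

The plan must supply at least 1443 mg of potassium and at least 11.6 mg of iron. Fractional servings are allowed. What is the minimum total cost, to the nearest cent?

The cheapest plan sits at a corner of the feasible region — with two constraints it uses at most two foods.
chicken breast only: max(1443/286, 11.6/0.8) = 14.5 servings → $25.38.
tempeh only: max(1443/363, 11.6/2.5) = 4.64 servings → $6.03.
kidney beans only: max(1443/483, 11.6/2.9) = 4 servings → $2.20.
chicken breast + tempeh with both targets exact would need a negative amount; discard.
chicken breast + kidney beans: the both-tight solution has a negative serving — not a feasible corner.
tempeh + kidney beans: intersection lies outside the first quadrant.
So the least-cost plan costs $2.20.

$2.20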